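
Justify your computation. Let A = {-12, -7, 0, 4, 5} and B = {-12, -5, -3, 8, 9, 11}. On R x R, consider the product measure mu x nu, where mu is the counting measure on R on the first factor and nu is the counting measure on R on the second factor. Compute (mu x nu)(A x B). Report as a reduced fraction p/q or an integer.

For a measurable rectangle A x B, the product measure satisfies
  (mu x nu)(A x B) = mu(A) * nu(B).
  mu(A) = 5.
  nu(B) = 6.
  (mu x nu)(A x B) = 5 * 6 = 30.

30


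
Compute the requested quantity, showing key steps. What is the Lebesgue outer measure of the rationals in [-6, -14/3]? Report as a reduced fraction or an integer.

Q cap [-6, -14/3] is countable; list its elements as q_1, q_2, ... . Fix eps > 0 and cover the k-th point by an interval of length eps * 2^(-k). The cover has total length eps * sum_{k>=1} 2^(-k) = eps, so by definition of outer measure m*(Q cap [-6, -14/3]) <= eps. Since eps was arbitrary and m* >= 0, the outer measure is 0.

0


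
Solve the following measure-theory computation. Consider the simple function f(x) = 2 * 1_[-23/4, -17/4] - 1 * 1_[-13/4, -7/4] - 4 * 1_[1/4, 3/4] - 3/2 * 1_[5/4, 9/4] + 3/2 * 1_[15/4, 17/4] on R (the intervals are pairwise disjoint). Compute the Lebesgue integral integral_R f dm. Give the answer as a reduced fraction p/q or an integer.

For a simple function f = sum_i c_i * 1_{A_i} with disjoint A_i,
  integral f dm = sum_i c_i * m(A_i).
Lengths of the A_i:
  m(A_1) = -17/4 - (-23/4) = 3/2.
  m(A_2) = -7/4 - (-13/4) = 3/2.
  m(A_3) = 3/4 - 1/4 = 1/2.
  m(A_4) = 9/4 - 5/4 = 1.
  m(A_5) = 17/4 - 15/4 = 1/2.
Contributions c_i * m(A_i):
  (2) * (3/2) = 3.
  (-1) * (3/2) = -3/2.
  (-4) * (1/2) = -2.
  (-3/2) * (1) = -3/2.
  (3/2) * (1/2) = 3/4.
Total: 3 - 3/2 - 2 - 3/2 + 3/4 = -5/4.

-5/4


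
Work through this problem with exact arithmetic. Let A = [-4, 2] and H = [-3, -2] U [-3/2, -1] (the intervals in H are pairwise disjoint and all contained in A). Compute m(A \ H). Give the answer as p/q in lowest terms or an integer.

The ambient interval has length m(A) = 2 - (-4) = 6.
Since the holes are disjoint and sit inside A, by finite additivity
  m(H) = sum_i (b_i - a_i), and m(A \ H) = m(A) - m(H).
Computing the hole measures:
  m(H_1) = -2 - (-3) = 1.
  m(H_2) = -1 - (-3/2) = 1/2.
Summed: m(H) = 1 + 1/2 = 3/2.
So m(A \ H) = 6 - 3/2 = 9/2.

9/2


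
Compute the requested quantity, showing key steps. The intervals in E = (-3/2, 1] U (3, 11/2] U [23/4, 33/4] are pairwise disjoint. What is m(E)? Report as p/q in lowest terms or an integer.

For pairwise disjoint intervals, m(union_i I_i) = sum_i m(I_i),
and m is invariant under swapping open/closed endpoints (single points have measure 0).
So m(E) = sum_i (b_i - a_i).
  I_1 has length 1 - (-3/2) = 5/2.
  I_2 has length 11/2 - 3 = 5/2.
  I_3 has length 33/4 - 23/4 = 5/2.
Summing:
  m(E) = 5/2 + 5/2 + 5/2 = 15/2.

15/2


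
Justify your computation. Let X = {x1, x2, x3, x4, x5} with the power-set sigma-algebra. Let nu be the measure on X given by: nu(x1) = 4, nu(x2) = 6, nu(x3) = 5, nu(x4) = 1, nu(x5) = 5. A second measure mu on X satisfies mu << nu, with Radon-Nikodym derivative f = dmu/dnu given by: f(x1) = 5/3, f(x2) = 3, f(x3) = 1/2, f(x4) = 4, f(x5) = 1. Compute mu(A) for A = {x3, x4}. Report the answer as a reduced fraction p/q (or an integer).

By the defining property of the Radon-Nikodym derivative, for every measurable set A,
  mu(A) = integral_A f dnu.
Since nu is a discrete measure concentrated on the atoms of X, the integral over A reduces to the sum
  mu(A) = sum_{x in A} f(x) * nu({x}).
Computing each term:
  x3: f(x3) * nu(x3) = 1/2 * 5 = 5/2.
  x4: f(x4) * nu(x4) = 4 * 1 = 4.
Summing: mu(A) = 5/2 + 4 = 13/2.

13/2


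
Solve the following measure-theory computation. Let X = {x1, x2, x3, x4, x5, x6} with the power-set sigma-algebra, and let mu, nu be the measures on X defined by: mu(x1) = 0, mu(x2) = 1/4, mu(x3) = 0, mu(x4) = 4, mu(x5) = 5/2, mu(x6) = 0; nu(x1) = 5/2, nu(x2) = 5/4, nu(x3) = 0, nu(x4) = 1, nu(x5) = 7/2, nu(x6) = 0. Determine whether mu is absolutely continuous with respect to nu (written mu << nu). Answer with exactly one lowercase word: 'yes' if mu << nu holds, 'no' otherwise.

mu << nu means: every nu-null measurable set is also mu-null; equivalently, for every atom x, if nu({x}) = 0 then mu({x}) = 0.
Checking each atom:
  x1: nu = 5/2 > 0 -> no constraint.
  x2: nu = 5/4 > 0 -> no constraint.
  x3: nu = 0, mu = 0 -> consistent with mu << nu.
  x4: nu = 1 > 0 -> no constraint.
  x5: nu = 7/2 > 0 -> no constraint.
  x6: nu = 0, mu = 0 -> consistent with mu << nu.
No atom violates the condition. Therefore mu << nu.

yes


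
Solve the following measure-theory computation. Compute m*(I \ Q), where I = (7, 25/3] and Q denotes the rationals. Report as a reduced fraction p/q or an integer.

The interval I = (7, 25/3] has m(I) = 25/3 - 7 = 4/3 (endpoints are measure-zero, so open/closed/half-open agree). Write I = (I cap Q) u (I \ Q). The rationals in I are countable, so m*(I cap Q) = 0 (cover each rational by intervals whose total length is arbitrarily small). By countable subadditivity m*(I) <= m*(I cap Q) + m*(I \ Q), hence m*(I \ Q) >= m(I) = 4/3. The reverse inequality m*(I \ Q) <= m*(I) = 4/3 is trivial since (I \ Q) is a subset of I. Therefore m*(I \ Q) = 4/3.

4/3


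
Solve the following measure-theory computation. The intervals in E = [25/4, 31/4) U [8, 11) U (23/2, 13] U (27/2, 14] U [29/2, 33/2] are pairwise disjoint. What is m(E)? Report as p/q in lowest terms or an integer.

For pairwise disjoint intervals, m(union_i I_i) = sum_i m(I_i),
and m is invariant under swapping open/closed endpoints (single points have measure 0).
So m(E) = sum_i (b_i - a_i).
  I_1 has length 31/4 - 25/4 = 3/2.
  I_2 has length 11 - 8 = 3.
  I_3 has length 13 - 23/2 = 3/2.
  I_4 has length 14 - 27/2 = 1/2.
  I_5 has length 33/2 - 29/2 = 2.
Summing:
  m(E) = 3/2 + 3 + 3/2 + 1/2 + 2 = 17/2.

17/2


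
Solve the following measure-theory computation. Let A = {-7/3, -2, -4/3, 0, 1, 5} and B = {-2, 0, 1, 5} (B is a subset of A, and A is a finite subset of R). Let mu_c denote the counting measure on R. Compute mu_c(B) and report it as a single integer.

Counting measure assigns mu_c(E) = |E| (number of elements) when E is finite.
B has 4 element(s), so mu_c(B) = 4.

4


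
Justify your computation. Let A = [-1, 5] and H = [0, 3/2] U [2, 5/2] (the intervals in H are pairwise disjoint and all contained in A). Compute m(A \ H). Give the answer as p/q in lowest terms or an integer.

The ambient interval has length m(A) = 5 - (-1) = 6.
Since the holes are disjoint and sit inside A, by finite additivity
  m(H) = sum_i (b_i - a_i), and m(A \ H) = m(A) - m(H).
Computing the hole measures:
  m(H_1) = 3/2 - 0 = 3/2.
  m(H_2) = 5/2 - 2 = 1/2.
Summed: m(H) = 3/2 + 1/2 = 2.
So m(A \ H) = 6 - 2 = 4.

4


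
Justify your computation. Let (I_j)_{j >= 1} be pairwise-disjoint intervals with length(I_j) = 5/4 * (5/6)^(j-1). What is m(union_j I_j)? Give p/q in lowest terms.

By countable additivity of the Lebesgue measure on pairwise disjoint measurable sets,
  m(union_{j >= 1} I_j) = sum_{j >= 1} m(I_j) = sum_{j >= 1} a * r^(j-1),
  with a = 5/4 and r = 5/6.
Since 0 < r = 5/6 < 1, the geometric series converges:
  sum_{j >= 1} a * r^(j-1) = a / (1 - r).
  = 5/4 / (1 - 5/6)
  = 5/4 / (1/6)
  = 15/2.

15/2


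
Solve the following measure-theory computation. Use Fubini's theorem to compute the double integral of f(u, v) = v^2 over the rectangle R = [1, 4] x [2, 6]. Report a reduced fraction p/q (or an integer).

f(u, v) is a tensor product of a function of u and a function of v, and both factors are bounded continuous (hence Lebesgue integrable) on the rectangle, so Fubini's theorem applies:
  integral_R f d(m x m) = (integral_a1^b1 1 du) * (integral_a2^b2 v^2 dv).
Inner integral in u: integral_{1}^{4} 1 du = (4^1 - 1^1)/1
  = 3.
Inner integral in v: integral_{2}^{6} v^2 dv = (6^3 - 2^3)/3
  = 208/3.
Product: (3) * (208/3) = 208.

208


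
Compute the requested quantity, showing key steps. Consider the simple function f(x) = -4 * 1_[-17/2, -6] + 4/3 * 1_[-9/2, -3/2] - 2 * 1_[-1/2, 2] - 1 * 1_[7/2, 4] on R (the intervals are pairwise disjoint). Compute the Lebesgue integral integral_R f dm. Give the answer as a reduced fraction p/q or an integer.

For a simple function f = sum_i c_i * 1_{A_i} with disjoint A_i,
  integral f dm = sum_i c_i * m(A_i).
Lengths of the A_i:
  m(A_1) = -6 - (-17/2) = 5/2.
  m(A_2) = -3/2 - (-9/2) = 3.
  m(A_3) = 2 - (-1/2) = 5/2.
  m(A_4) = 4 - 7/2 = 1/2.
Contributions c_i * m(A_i):
  (-4) * (5/2) = -10.
  (4/3) * (3) = 4.
  (-2) * (5/2) = -5.
  (-1) * (1/2) = -1/2.
Total: -10 + 4 - 5 - 1/2 = -23/2.

-23/2


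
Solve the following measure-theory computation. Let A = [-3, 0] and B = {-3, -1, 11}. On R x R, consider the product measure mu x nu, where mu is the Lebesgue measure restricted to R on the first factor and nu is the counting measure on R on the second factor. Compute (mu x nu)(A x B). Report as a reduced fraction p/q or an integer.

For a measurable rectangle A x B, the product measure satisfies
  (mu x nu)(A x B) = mu(A) * nu(B).
  mu(A) = 3.
  nu(B) = 3.
  (mu x nu)(A x B) = 3 * 3 = 9.

9


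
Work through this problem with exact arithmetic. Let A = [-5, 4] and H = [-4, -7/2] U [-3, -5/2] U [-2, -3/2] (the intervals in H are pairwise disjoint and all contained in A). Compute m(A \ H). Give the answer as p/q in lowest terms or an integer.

The ambient interval has length m(A) = 4 - (-5) = 9.
Since the holes are disjoint and sit inside A, by finite additivity
  m(H) = sum_i (b_i - a_i), and m(A \ H) = m(A) - m(H).
Computing the hole measures:
  m(H_1) = -7/2 - (-4) = 1/2.
  m(H_2) = -5/2 - (-3) = 1/2.
  m(H_3) = -3/2 - (-2) = 1/2.
Summed: m(H) = 1/2 + 1/2 + 1/2 = 3/2.
So m(A \ H) = 9 - 3/2 = 15/2.

15/2


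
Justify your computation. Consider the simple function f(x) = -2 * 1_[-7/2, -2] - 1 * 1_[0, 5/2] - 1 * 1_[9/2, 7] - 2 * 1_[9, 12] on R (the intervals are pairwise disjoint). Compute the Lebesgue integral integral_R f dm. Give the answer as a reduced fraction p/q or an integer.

For a simple function f = sum_i c_i * 1_{A_i} with disjoint A_i,
  integral f dm = sum_i c_i * m(A_i).
Lengths of the A_i:
  m(A_1) = -2 - (-7/2) = 3/2.
  m(A_2) = 5/2 - 0 = 5/2.
  m(A_3) = 7 - 9/2 = 5/2.
  m(A_4) = 12 - 9 = 3.
Contributions c_i * m(A_i):
  (-2) * (3/2) = -3.
  (-1) * (5/2) = -5/2.
  (-1) * (5/2) = -5/2.
  (-2) * (3) = -6.
Total: -3 - 5/2 - 5/2 - 6 = -14.

-14


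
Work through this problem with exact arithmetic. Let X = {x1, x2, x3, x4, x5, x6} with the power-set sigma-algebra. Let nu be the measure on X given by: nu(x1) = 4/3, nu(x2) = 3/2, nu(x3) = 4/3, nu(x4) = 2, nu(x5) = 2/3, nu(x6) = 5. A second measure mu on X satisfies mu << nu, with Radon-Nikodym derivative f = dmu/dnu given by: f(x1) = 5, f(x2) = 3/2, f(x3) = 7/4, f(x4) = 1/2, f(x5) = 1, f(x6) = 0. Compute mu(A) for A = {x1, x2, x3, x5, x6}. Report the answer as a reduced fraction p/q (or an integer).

By the defining property of the Radon-Nikodym derivative, for every measurable set A,
  mu(A) = integral_A f dnu.
Since nu is a discrete measure concentrated on the atoms of X, the integral over A reduces to the sum
  mu(A) = sum_{x in A} f(x) * nu({x}).
Computing each term:
  x1: f(x1) * nu(x1) = 5 * 4/3 = 20/3.
  x2: f(x2) * nu(x2) = 3/2 * 3/2 = 9/4.
  x3: f(x3) * nu(x3) = 7/4 * 4/3 = 7/3.
  x5: f(x5) * nu(x5) = 1 * 2/3 = 2/3.
  x6: f(x6) * nu(x6) = 0 * 5 = 0.
Summing: mu(A) = 20/3 + 9/4 + 7/3 + 2/3 + 0 = 143/12.

143/12


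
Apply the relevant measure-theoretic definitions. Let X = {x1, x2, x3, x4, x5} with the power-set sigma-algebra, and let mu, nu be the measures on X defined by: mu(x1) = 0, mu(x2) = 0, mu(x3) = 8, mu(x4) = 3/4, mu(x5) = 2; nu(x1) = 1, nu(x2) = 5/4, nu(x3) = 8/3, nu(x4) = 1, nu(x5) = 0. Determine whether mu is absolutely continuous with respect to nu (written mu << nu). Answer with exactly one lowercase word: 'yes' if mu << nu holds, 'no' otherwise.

mu << nu means: every nu-null measurable set is also mu-null; equivalently, for every atom x, if nu({x}) = 0 then mu({x}) = 0.
Checking each atom:
  x1: nu = 1 > 0 -> no constraint.
  x2: nu = 5/4 > 0 -> no constraint.
  x3: nu = 8/3 > 0 -> no constraint.
  x4: nu = 1 > 0 -> no constraint.
  x5: nu = 0, mu = 2 > 0 -> violates mu << nu.
The atom(s) x5 violate the condition (nu = 0 but mu > 0). Therefore mu is NOT absolutely continuous w.r.t. nu.

no


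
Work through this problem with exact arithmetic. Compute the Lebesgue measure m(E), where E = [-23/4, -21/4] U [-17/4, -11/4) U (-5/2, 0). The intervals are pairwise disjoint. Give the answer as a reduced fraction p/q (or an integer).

For pairwise disjoint intervals, m(union_i I_i) = sum_i m(I_i),
and m is invariant under swapping open/closed endpoints (single points have measure 0).
So m(E) = sum_i (b_i - a_i).
  I_1 has length -21/4 - (-23/4) = 1/2.
  I_2 has length -11/4 - (-17/4) = 3/2.
  I_3 has length 0 - (-5/2) = 5/2.
Summing:
  m(E) = 1/2 + 3/2 + 5/2 = 9/2.

9/2


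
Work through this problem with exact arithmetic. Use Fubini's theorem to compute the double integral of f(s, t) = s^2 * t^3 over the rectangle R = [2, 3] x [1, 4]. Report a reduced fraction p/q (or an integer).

f(s, t) is a tensor product of a function of s and a function of t, and both factors are bounded continuous (hence Lebesgue integrable) on the rectangle, so Fubini's theorem applies:
  integral_R f d(m x m) = (integral_a1^b1 s^2 ds) * (integral_a2^b2 t^3 dt).
Inner integral in s: integral_{2}^{3} s^2 ds = (3^3 - 2^3)/3
  = 19/3.
Inner integral in t: integral_{1}^{4} t^3 dt = (4^4 - 1^4)/4
  = 255/4.
Product: (19/3) * (255/4) = 1615/4.

1615/4


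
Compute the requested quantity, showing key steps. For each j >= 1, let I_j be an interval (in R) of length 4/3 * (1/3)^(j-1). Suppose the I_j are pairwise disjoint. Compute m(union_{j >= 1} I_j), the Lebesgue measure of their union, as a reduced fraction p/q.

By countable additivity of the Lebesgue measure on pairwise disjoint measurable sets,
  m(union_{j >= 1} I_j) = sum_{j >= 1} m(I_j) = sum_{j >= 1} a * r^(j-1),
  with a = 4/3 and r = 1/3.
Since 0 < r = 1/3 < 1, the geometric series converges:
  sum_{j >= 1} a * r^(j-1) = a / (1 - r).
  = 4/3 / (1 - 1/3)
  = 4/3 / (2/3)
  = 2.

2


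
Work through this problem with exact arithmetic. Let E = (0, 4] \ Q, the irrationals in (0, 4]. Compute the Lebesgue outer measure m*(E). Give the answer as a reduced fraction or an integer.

The interval I = (0, 4] has m(I) = 4 - 0 = 4 (endpoints are measure-zero, so open/closed/half-open agree). Write I = (I cap Q) u (I \ Q). The rationals in I are countable, so m*(I cap Q) = 0 (cover each rational by intervals whose total length is arbitrarily small). By countable subadditivity m*(I) <= m*(I cap Q) + m*(I \ Q), hence m*(I \ Q) >= m(I) = 4. The reverse inequality m*(I \ Q) <= m*(I) = 4 is trivial since (I \ Q) is a subset of I. Therefore m*(I \ Q) = 4.

4


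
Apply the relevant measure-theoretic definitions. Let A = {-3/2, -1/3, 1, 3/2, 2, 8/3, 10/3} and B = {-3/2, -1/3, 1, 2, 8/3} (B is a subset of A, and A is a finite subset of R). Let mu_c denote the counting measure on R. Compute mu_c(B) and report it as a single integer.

Counting measure assigns mu_c(E) = |E| (number of elements) when E is finite.
B has 5 element(s), so mu_c(B) = 5.

5


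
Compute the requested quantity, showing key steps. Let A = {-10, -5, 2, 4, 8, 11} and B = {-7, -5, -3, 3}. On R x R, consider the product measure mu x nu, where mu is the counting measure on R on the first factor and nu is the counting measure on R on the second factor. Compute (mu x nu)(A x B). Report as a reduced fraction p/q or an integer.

For a measurable rectangle A x B, the product measure satisfies
  (mu x nu)(A x B) = mu(A) * nu(B).
  mu(A) = 6.
  nu(B) = 4.
  (mu x nu)(A x B) = 6 * 4 = 24.

24


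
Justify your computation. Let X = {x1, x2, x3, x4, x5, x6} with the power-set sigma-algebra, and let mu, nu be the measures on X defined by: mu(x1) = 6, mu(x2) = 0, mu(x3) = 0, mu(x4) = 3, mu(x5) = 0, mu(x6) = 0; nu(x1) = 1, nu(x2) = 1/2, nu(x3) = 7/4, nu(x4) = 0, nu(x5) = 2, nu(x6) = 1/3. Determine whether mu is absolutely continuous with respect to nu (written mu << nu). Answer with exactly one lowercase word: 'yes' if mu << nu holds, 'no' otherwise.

mu << nu means: every nu-null measurable set is also mu-null; equivalently, for every atom x, if nu({x}) = 0 then mu({x}) = 0.
Checking each atom:
  x1: nu = 1 > 0 -> no constraint.
  x2: nu = 1/2 > 0 -> no constraint.
  x3: nu = 7/4 > 0 -> no constraint.
  x4: nu = 0, mu = 3 > 0 -> violates mu << nu.
  x5: nu = 2 > 0 -> no constraint.
  x6: nu = 1/3 > 0 -> no constraint.
The atom(s) x4 violate the condition (nu = 0 but mu > 0). Therefore mu is NOT absolutely continuous w.r.t. nu.

no


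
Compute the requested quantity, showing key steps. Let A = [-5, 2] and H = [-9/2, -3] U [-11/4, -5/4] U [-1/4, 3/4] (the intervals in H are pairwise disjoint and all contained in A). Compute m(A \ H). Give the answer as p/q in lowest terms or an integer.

The ambient interval has length m(A) = 2 - (-5) = 7.
Since the holes are disjoint and sit inside A, by finite additivity
  m(H) = sum_i (b_i - a_i), and m(A \ H) = m(A) - m(H).
Computing the hole measures:
  m(H_1) = -3 - (-9/2) = 3/2.
  m(H_2) = -5/4 - (-11/4) = 3/2.
  m(H_3) = 3/4 - (-1/4) = 1.
Summed: m(H) = 3/2 + 3/2 + 1 = 4.
So m(A \ H) = 7 - 4 = 3.

3


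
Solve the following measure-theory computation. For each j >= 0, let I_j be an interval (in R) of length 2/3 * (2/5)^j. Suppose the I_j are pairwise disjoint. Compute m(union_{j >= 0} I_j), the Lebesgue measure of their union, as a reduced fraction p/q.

By countable additivity of the Lebesgue measure on pairwise disjoint measurable sets,
  m(union_{j >= 0} I_j) = sum_{j >= 0} m(I_j) = sum_{j >= 0} a * r^j,
  with a = 2/3 and r = 2/5.
Since 0 < r = 2/5 < 1, the geometric series converges:
  sum_{j >= 0} a * r^j = a / (1 - r).
  = 2/3 / (1 - 2/5)
  = 2/3 / (3/5)
  = 10/9.

10/9


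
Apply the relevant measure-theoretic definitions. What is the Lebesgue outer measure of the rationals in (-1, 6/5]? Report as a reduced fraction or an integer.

E = Q cap (-1, 6/5] is a subset of Q, which is countable. Enumerate Q = {q_1, q_2, ...}; for any eps > 0, cover q_k by the open interval (q_k - eps/2^(k+1), q_k + eps/2^(k+1)), of length eps/2^k. The total cover length is sum_{k>=1} eps/2^k = eps. Hence m*(E) <= m*(Q) <= eps for every eps > 0, and since outer measure is non-negative, m*(E) = 0.

0


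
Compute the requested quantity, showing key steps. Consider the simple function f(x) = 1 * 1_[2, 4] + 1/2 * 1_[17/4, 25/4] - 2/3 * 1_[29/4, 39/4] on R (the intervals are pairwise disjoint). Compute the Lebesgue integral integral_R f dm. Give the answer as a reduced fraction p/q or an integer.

For a simple function f = sum_i c_i * 1_{A_i} with disjoint A_i,
  integral f dm = sum_i c_i * m(A_i).
Lengths of the A_i:
  m(A_1) = 4 - 2 = 2.
  m(A_2) = 25/4 - 17/4 = 2.
  m(A_3) = 39/4 - 29/4 = 5/2.
Contributions c_i * m(A_i):
  (1) * (2) = 2.
  (1/2) * (2) = 1.
  (-2/3) * (5/2) = -5/3.
Total: 2 + 1 - 5/3 = 4/3.

4/3


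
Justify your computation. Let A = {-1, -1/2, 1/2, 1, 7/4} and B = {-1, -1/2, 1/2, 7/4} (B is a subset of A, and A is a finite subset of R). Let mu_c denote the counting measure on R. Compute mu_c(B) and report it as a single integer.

Counting measure assigns mu_c(E) = |E| (number of elements) when E is finite.
B has 4 element(s), so mu_c(B) = 4.

4


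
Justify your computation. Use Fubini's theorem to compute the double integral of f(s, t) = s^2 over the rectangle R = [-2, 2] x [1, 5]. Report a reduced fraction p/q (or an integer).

f(s, t) is a tensor product of a function of s and a function of t, and both factors are bounded continuous (hence Lebesgue integrable) on the rectangle, so Fubini's theorem applies:
  integral_R f d(m x m) = (integral_a1^b1 s^2 ds) * (integral_a2^b2 1 dt).
Inner integral in s: integral_{-2}^{2} s^2 ds = (2^3 - (-2)^3)/3
  = 16/3.
Inner integral in t: integral_{1}^{5} 1 dt = (5^1 - 1^1)/1
  = 4.
Product: (16/3) * (4) = 64/3.

64/3


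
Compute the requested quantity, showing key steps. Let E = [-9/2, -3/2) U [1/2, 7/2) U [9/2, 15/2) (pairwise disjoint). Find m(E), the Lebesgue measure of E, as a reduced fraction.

For pairwise disjoint intervals, m(union_i I_i) = sum_i m(I_i),
and m is invariant under swapping open/closed endpoints (single points have measure 0).
So m(E) = sum_i (b_i - a_i).
  I_1 has length -3/2 - (-9/2) = 3.
  I_2 has length 7/2 - 1/2 = 3.
  I_3 has length 15/2 - 9/2 = 3.
Summing:
  m(E) = 3 + 3 + 3 = 9.

9


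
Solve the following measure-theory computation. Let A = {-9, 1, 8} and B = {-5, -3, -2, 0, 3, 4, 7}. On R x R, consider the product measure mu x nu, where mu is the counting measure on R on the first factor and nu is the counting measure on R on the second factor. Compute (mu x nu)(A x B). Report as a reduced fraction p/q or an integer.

For a measurable rectangle A x B, the product measure satisfies
  (mu x nu)(A x B) = mu(A) * nu(B).
  mu(A) = 3.
  nu(B) = 7.
  (mu x nu)(A x B) = 3 * 7 = 21.

21


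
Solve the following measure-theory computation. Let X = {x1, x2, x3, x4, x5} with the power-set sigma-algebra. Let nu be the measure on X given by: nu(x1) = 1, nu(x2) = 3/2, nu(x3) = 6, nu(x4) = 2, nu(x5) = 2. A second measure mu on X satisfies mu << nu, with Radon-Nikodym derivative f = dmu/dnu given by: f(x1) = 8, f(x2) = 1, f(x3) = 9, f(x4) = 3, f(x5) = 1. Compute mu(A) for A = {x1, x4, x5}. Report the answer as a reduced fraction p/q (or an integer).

By the defining property of the Radon-Nikodym derivative, for every measurable set A,
  mu(A) = integral_A f dnu.
Since nu is a discrete measure concentrated on the atoms of X, the integral over A reduces to the sum
  mu(A) = sum_{x in A} f(x) * nu({x}).
Computing each term:
  x1: f(x1) * nu(x1) = 8 * 1 = 8.
  x4: f(x4) * nu(x4) = 3 * 2 = 6.
  x5: f(x5) * nu(x5) = 1 * 2 = 2.
Summing: mu(A) = 8 + 6 + 2 = 16.

16


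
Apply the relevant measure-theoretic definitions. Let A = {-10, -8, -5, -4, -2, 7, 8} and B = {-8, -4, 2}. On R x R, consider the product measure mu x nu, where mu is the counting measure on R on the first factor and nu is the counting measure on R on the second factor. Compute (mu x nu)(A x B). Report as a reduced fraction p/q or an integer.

For a measurable rectangle A x B, the product measure satisfies
  (mu x nu)(A x B) = mu(A) * nu(B).
  mu(A) = 7.
  nu(B) = 3.
  (mu x nu)(A x B) = 7 * 3 = 21.

21


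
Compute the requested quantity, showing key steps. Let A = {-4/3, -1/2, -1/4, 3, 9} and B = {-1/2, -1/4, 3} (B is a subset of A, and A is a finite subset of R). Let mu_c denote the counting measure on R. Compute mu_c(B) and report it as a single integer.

Counting measure assigns mu_c(E) = |E| (number of elements) when E is finite.
B has 3 element(s), so mu_c(B) = 3.

3


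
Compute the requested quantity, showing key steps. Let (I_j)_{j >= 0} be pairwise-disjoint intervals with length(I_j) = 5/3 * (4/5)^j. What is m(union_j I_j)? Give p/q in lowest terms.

By countable additivity of the Lebesgue measure on pairwise disjoint measurable sets,
  m(union_{j >= 0} I_j) = sum_{j >= 0} m(I_j) = sum_{j >= 0} a * r^j,
  with a = 5/3 and r = 4/5.
Since 0 < r = 4/5 < 1, the geometric series converges:
  sum_{j >= 0} a * r^j = a / (1 - r).
  = 5/3 / (1 - 4/5)
  = 5/3 / (1/5)
  = 25/3.

25/3


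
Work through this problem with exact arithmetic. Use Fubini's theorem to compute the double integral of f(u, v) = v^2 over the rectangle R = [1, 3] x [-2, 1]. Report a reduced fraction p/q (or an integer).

f(u, v) is a tensor product of a function of u and a function of v, and both factors are bounded continuous (hence Lebesgue integrable) on the rectangle, so Fubini's theorem applies:
  integral_R f d(m x m) = (integral_a1^b1 1 du) * (integral_a2^b2 v^2 dv).
Inner integral in u: integral_{1}^{3} 1 du = (3^1 - 1^1)/1
  = 2.
Inner integral in v: integral_{-2}^{1} v^2 dv = (1^3 - (-2)^3)/3
  = 3.
Product: (2) * (3) = 6.

6


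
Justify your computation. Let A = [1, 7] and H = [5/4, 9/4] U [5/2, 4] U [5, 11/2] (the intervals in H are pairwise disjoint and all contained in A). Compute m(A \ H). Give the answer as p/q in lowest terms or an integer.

The ambient interval has length m(A) = 7 - 1 = 6.
Since the holes are disjoint and sit inside A, by finite additivity
  m(H) = sum_i (b_i - a_i), and m(A \ H) = m(A) - m(H).
Computing the hole measures:
  m(H_1) = 9/4 - 5/4 = 1.
  m(H_2) = 4 - 5/2 = 3/2.
  m(H_3) = 11/2 - 5 = 1/2.
Summed: m(H) = 1 + 3/2 + 1/2 = 3.
So m(A \ H) = 6 - 3 = 3.

3


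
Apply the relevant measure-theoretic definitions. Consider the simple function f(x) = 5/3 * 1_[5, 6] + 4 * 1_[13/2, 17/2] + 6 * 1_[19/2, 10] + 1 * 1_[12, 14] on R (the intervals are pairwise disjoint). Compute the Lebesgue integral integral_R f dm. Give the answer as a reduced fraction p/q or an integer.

For a simple function f = sum_i c_i * 1_{A_i} with disjoint A_i,
  integral f dm = sum_i c_i * m(A_i).
Lengths of the A_i:
  m(A_1) = 6 - 5 = 1.
  m(A_2) = 17/2 - 13/2 = 2.
  m(A_3) = 10 - 19/2 = 1/2.
  m(A_4) = 14 - 12 = 2.
Contributions c_i * m(A_i):
  (5/3) * (1) = 5/3.
  (4) * (2) = 8.
  (6) * (1/2) = 3.
  (1) * (2) = 2.
Total: 5/3 + 8 + 3 + 2 = 44/3.

44/3


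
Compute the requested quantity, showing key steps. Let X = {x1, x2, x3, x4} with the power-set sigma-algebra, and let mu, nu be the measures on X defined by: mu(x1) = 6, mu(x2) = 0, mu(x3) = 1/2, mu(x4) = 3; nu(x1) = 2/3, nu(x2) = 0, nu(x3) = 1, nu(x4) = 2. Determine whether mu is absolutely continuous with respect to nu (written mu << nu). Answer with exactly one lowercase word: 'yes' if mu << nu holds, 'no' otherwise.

mu << nu means: every nu-null measurable set is also mu-null; equivalently, for every atom x, if nu({x}) = 0 then mu({x}) = 0.
Checking each atom:
  x1: nu = 2/3 > 0 -> no constraint.
  x2: nu = 0, mu = 0 -> consistent with mu << nu.
  x3: nu = 1 > 0 -> no constraint.
  x4: nu = 2 > 0 -> no constraint.
No atom violates the condition. Therefore mu << nu.

yes


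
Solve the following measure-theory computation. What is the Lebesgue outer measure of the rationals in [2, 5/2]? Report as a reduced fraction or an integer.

E = Q cap [2, 5/2] is a subset of Q, which is countable. Enumerate Q = {q_1, q_2, ...}; for any eps > 0, cover q_k by the open interval (q_k - eps/2^(k+1), q_k + eps/2^(k+1)), of length eps/2^k. The total cover length is sum_{k>=1} eps/2^k = eps. Hence m*(E) <= m*(Q) <= eps for every eps > 0, and since outer measure is non-negative, m*(E) = 0.

0


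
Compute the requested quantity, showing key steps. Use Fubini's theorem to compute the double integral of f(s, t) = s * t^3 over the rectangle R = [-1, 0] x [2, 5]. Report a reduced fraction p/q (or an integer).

f(s, t) is a tensor product of a function of s and a function of t, and both factors are bounded continuous (hence Lebesgue integrable) on the rectangle, so Fubini's theorem applies:
  integral_R f d(m x m) = (integral_a1^b1 s ds) * (integral_a2^b2 t^3 dt).
Inner integral in s: integral_{-1}^{0} s ds = (0^2 - (-1)^2)/2
  = -1/2.
Inner integral in t: integral_{2}^{5} t^3 dt = (5^4 - 2^4)/4
  = 609/4.
Product: (-1/2) * (609/4) = -609/8.

-609/8


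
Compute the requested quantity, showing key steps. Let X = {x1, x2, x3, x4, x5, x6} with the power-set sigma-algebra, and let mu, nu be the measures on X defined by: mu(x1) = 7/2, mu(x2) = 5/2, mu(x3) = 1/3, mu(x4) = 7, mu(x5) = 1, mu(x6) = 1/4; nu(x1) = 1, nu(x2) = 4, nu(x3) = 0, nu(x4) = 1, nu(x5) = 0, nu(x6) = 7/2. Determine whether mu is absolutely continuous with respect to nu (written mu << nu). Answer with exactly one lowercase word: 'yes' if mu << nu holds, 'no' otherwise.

mu << nu means: every nu-null measurable set is also mu-null; equivalently, for every atom x, if nu({x}) = 0 then mu({x}) = 0.
Checking each atom:
  x1: nu = 1 > 0 -> no constraint.
  x2: nu = 4 > 0 -> no constraint.
  x3: nu = 0, mu = 1/3 > 0 -> violates mu << nu.
  x4: nu = 1 > 0 -> no constraint.
  x5: nu = 0, mu = 1 > 0 -> violates mu << nu.
  x6: nu = 7/2 > 0 -> no constraint.
The atom(s) x3, x5 violate the condition (nu = 0 but mu > 0). Therefore mu is NOT absolutely continuous w.r.t. nu.

no


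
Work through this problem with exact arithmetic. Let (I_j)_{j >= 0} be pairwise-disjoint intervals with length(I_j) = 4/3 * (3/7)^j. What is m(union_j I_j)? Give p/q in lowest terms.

By countable additivity of the Lebesgue measure on pairwise disjoint measurable sets,
  m(union_{j >= 0} I_j) = sum_{j >= 0} m(I_j) = sum_{j >= 0} a * r^j,
  with a = 4/3 and r = 3/7.
Since 0 < r = 3/7 < 1, the geometric series converges:
  sum_{j >= 0} a * r^j = a / (1 - r).
  = 4/3 / (1 - 3/7)
  = 4/3 / (4/7)
  = 7/3.

7/3


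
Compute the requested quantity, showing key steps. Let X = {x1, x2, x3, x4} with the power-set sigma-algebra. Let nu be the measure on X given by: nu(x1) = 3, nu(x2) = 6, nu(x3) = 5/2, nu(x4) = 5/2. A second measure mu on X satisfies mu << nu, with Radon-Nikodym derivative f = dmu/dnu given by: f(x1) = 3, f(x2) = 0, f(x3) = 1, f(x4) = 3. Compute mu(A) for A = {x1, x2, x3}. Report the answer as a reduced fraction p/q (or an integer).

By the defining property of the Radon-Nikodym derivative, for every measurable set A,
  mu(A) = integral_A f dnu.
Since nu is a discrete measure concentrated on the atoms of X, the integral over A reduces to the sum
  mu(A) = sum_{x in A} f(x) * nu({x}).
Computing each term:
  x1: f(x1) * nu(x1) = 3 * 3 = 9.
  x2: f(x2) * nu(x2) = 0 * 6 = 0.
  x3: f(x3) * nu(x3) = 1 * 5/2 = 5/2.
Summing: mu(A) = 9 + 0 + 5/2 = 23/2.

23/2


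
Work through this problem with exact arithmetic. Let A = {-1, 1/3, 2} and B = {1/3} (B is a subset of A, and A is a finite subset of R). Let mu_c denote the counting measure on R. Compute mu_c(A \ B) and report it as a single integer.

Counting measure assigns mu_c(E) = |E| (number of elements) when E is finite. For B subset A, A \ B is the set of elements of A not in B, so |A \ B| = |A| - |B|.
|A| = 3, |B| = 1, so mu_c(A \ B) = 3 - 1 = 2.

2


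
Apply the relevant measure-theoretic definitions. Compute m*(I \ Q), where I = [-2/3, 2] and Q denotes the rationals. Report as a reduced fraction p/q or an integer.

The interval I = [-2/3, 2] has m(I) = 2 - (-2/3) = 8/3 (endpoints are measure-zero, so open/closed/half-open agree). Write I = (I cap Q) u (I \ Q). The rationals in I are countable, so m*(I cap Q) = 0 (cover each rational by intervals whose total length is arbitrarily small). By countable subadditivity m*(I) <= m*(I cap Q) + m*(I \ Q), hence m*(I \ Q) >= m(I) = 8/3. The reverse inequality m*(I \ Q) <= m*(I) = 8/3 is trivial since (I \ Q) is a subset of I. Therefore m*(I \ Q) = 8/3.

8/3


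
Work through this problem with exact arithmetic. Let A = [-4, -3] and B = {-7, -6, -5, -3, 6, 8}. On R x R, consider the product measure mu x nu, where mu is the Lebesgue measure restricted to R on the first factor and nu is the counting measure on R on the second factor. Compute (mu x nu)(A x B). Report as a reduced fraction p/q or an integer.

For a measurable rectangle A x B, the product measure satisfies
  (mu x nu)(A x B) = mu(A) * nu(B).
  mu(A) = 1.
  nu(B) = 6.
  (mu x nu)(A x B) = 1 * 6 = 6.

6


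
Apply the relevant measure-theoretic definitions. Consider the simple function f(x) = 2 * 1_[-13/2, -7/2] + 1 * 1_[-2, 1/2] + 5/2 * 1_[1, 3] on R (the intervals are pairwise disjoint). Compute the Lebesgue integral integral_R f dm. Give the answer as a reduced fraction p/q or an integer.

For a simple function f = sum_i c_i * 1_{A_i} with disjoint A_i,
  integral f dm = sum_i c_i * m(A_i).
Lengths of the A_i:
  m(A_1) = -7/2 - (-13/2) = 3.
  m(A_2) = 1/2 - (-2) = 5/2.
  m(A_3) = 3 - 1 = 2.
Contributions c_i * m(A_i):
  (2) * (3) = 6.
  (1) * (5/2) = 5/2.
  (5/2) * (2) = 5.
Total: 6 + 5/2 + 5 = 27/2.

27/2


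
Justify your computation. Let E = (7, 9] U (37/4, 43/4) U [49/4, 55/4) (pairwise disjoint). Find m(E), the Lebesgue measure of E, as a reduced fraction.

For pairwise disjoint intervals, m(union_i I_i) = sum_i m(I_i),
and m is invariant under swapping open/closed endpoints (single points have measure 0).
So m(E) = sum_i (b_i - a_i).
  I_1 has length 9 - 7 = 2.
  I_2 has length 43/4 - 37/4 = 3/2.
  I_3 has length 55/4 - 49/4 = 3/2.
Summing:
  m(E) = 2 + 3/2 + 3/2 = 5.

5


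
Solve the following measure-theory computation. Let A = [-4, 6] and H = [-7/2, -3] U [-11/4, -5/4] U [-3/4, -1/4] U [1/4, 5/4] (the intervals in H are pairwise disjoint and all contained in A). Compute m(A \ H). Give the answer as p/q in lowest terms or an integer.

The ambient interval has length m(A) = 6 - (-4) = 10.
Since the holes are disjoint and sit inside A, by finite additivity
  m(H) = sum_i (b_i - a_i), and m(A \ H) = m(A) - m(H).
Computing the hole measures:
  m(H_1) = -3 - (-7/2) = 1/2.
  m(H_2) = -5/4 - (-11/4) = 3/2.
  m(H_3) = -1/4 - (-3/4) = 1/2.
  m(H_4) = 5/4 - 1/4 = 1.
Summed: m(H) = 1/2 + 3/2 + 1/2 + 1 = 7/2.
So m(A \ H) = 10 - 7/2 = 13/2.

13/2


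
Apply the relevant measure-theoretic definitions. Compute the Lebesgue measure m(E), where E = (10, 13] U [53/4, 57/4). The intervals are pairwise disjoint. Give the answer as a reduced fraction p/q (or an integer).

For pairwise disjoint intervals, m(union_i I_i) = sum_i m(I_i),
and m is invariant under swapping open/closed endpoints (single points have measure 0).
So m(E) = sum_i (b_i - a_i).
  I_1 has length 13 - 10 = 3.
  I_2 has length 57/4 - 53/4 = 1.
Summing:
  m(E) = 3 + 1 = 4.

4


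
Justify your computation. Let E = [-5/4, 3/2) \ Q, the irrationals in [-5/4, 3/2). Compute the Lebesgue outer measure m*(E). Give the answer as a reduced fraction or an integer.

The interval I = [-5/4, 3/2) has m(I) = 3/2 - (-5/4) = 11/4 (endpoints are measure-zero, so open/closed/half-open agree). Write I = (I cap Q) u (I \ Q). The rationals in I are countable, so m*(I cap Q) = 0 (cover each rational by intervals whose total length is arbitrarily small). By countable subadditivity m*(I) <= m*(I cap Q) + m*(I \ Q), hence m*(I \ Q) >= m(I) = 11/4. The reverse inequality m*(I \ Q) <= m*(I) = 11/4 is trivial since (I \ Q) is a subset of I. Therefore m*(I \ Q) = 11/4.

11/4


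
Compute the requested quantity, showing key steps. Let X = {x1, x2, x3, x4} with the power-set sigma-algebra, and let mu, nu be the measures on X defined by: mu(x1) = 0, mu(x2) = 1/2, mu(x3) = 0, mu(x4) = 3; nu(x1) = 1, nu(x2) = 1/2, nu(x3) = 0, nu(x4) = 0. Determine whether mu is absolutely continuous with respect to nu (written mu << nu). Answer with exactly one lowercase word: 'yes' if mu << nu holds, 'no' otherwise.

mu << nu means: every nu-null measurable set is also mu-null; equivalently, for every atom x, if nu({x}) = 0 then mu({x}) = 0.
Checking each atom:
  x1: nu = 1 > 0 -> no constraint.
  x2: nu = 1/2 > 0 -> no constraint.
  x3: nu = 0, mu = 0 -> consistent with mu << nu.
  x4: nu = 0, mu = 3 > 0 -> violates mu << nu.
The atom(s) x4 violate the condition (nu = 0 but mu > 0). Therefore mu is NOT absolutely continuous w.r.t. nu.

no


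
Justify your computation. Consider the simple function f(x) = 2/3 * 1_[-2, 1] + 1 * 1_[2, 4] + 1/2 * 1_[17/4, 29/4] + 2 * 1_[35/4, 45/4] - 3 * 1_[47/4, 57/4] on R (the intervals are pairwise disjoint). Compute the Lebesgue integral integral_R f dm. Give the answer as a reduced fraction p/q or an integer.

For a simple function f = sum_i c_i * 1_{A_i} with disjoint A_i,
  integral f dm = sum_i c_i * m(A_i).
Lengths of the A_i:
  m(A_1) = 1 - (-2) = 3.
  m(A_2) = 4 - 2 = 2.
  m(A_3) = 29/4 - 17/4 = 3.
  m(A_4) = 45/4 - 35/4 = 5/2.
  m(A_5) = 57/4 - 47/4 = 5/2.
Contributions c_i * m(A_i):
  (2/3) * (3) = 2.
  (1) * (2) = 2.
  (1/2) * (3) = 3/2.
  (2) * (5/2) = 5.
  (-3) * (5/2) = -15/2.
Total: 2 + 2 + 3/2 + 5 - 15/2 = 3.

3


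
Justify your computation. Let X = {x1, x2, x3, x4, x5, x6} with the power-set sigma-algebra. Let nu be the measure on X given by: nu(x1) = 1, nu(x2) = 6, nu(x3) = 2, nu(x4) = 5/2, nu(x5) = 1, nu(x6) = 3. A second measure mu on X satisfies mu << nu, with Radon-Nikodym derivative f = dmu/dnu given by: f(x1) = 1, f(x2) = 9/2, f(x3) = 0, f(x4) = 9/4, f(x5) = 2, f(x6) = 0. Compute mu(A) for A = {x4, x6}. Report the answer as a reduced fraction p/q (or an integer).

By the defining property of the Radon-Nikodym derivative, for every measurable set A,
  mu(A) = integral_A f dnu.
Since nu is a discrete measure concentrated on the atoms of X, the integral over A reduces to the sum
  mu(A) = sum_{x in A} f(x) * nu({x}).
Computing each term:
  x4: f(x4) * nu(x4) = 9/4 * 5/2 = 45/8.
  x6: f(x6) * nu(x6) = 0 * 3 = 0.
Summing: mu(A) = 45/8 + 0 = 45/8.

45/8


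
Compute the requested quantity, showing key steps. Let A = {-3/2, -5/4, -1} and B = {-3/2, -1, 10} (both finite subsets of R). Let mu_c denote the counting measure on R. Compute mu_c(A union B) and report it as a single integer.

Counting measure on a finite set equals cardinality. By inclusion-exclusion, |A union B| = |A| + |B| - |A cap B|.
|A| = 3, |B| = 3, |A cap B| = 2.
So mu_c(A union B) = 3 + 3 - 2 = 4.

4


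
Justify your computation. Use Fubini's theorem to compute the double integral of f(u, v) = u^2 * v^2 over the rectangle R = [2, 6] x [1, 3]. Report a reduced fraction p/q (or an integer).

f(u, v) is a tensor product of a function of u and a function of v, and both factors are bounded continuous (hence Lebesgue integrable) on the rectangle, so Fubini's theorem applies:
  integral_R f d(m x m) = (integral_a1^b1 u^2 du) * (integral_a2^b2 v^2 dv).
Inner integral in u: integral_{2}^{6} u^2 du = (6^3 - 2^3)/3
  = 208/3.
Inner integral in v: integral_{1}^{3} v^2 dv = (3^3 - 1^3)/3
  = 26/3.
Product: (208/3) * (26/3) = 5408/9.

5408/9


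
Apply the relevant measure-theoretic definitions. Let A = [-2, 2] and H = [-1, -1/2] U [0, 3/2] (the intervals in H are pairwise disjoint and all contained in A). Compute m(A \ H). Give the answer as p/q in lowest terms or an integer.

The ambient interval has length m(A) = 2 - (-2) = 4.
Since the holes are disjoint and sit inside A, by finite additivity
  m(H) = sum_i (b_i - a_i), and m(A \ H) = m(A) - m(H).
Computing the hole measures:
  m(H_1) = -1/2 - (-1) = 1/2.
  m(H_2) = 3/2 - 0 = 3/2.
Summed: m(H) = 1/2 + 3/2 = 2.
So m(A \ H) = 4 - 2 = 2.

2


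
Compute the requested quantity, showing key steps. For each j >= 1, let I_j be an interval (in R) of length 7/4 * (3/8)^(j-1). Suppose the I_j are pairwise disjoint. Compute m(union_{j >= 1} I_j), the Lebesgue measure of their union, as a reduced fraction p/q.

By countable additivity of the Lebesgue measure on pairwise disjoint measurable sets,
  m(union_{j >= 1} I_j) = sum_{j >= 1} m(I_j) = sum_{j >= 1} a * r^(j-1),
  with a = 7/4 and r = 3/8.
Since 0 < r = 3/8 < 1, the geometric series converges:
  sum_{j >= 1} a * r^(j-1) = a / (1 - r).
  = 7/4 / (1 - 3/8)
  = 7/4 / (5/8)
  = 14/5.

14/5


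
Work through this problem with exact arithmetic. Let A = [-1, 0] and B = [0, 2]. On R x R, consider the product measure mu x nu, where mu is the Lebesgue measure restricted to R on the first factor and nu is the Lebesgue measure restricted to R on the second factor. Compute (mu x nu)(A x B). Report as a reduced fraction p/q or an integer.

For a measurable rectangle A x B, the product measure satisfies
  (mu x nu)(A x B) = mu(A) * nu(B).
  mu(A) = 1.
  nu(B) = 2.
  (mu x nu)(A x B) = 1 * 2 = 2.

2


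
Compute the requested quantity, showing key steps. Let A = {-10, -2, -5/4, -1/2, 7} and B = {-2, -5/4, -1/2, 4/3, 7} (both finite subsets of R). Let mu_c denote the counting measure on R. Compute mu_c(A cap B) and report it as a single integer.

Counting measure on a finite set equals cardinality. mu_c(A cap B) = |A cap B| (elements appearing in both).
Enumerating the elements of A that also lie in B gives 4 element(s).
So mu_c(A cap B) = 4.

4


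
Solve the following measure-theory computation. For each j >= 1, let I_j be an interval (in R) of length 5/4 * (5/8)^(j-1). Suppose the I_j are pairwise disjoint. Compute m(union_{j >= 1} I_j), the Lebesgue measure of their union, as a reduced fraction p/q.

By countable additivity of the Lebesgue measure on pairwise disjoint measurable sets,
  m(union_{j >= 1} I_j) = sum_{j >= 1} m(I_j) = sum_{j >= 1} a * r^(j-1),
  with a = 5/4 and r = 5/8.
Since 0 < r = 5/8 < 1, the geometric series converges:
  sum_{j >= 1} a * r^(j-1) = a / (1 - r).
  = 5/4 / (1 - 5/8)
  = 5/4 / (3/8)
  = 10/3.

10/3
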